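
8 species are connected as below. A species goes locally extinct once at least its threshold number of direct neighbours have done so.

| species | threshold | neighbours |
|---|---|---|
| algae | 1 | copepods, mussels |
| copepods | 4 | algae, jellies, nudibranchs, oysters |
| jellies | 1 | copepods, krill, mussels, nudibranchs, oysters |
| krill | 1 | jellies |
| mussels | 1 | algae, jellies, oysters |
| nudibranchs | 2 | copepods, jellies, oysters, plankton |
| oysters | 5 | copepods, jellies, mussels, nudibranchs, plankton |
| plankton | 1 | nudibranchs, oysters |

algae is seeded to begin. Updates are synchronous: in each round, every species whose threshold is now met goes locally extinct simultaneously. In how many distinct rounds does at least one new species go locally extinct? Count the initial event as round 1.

4

Round 1 — algae goes locally extinct (initial).
Round 2 — checking thresholds:
  copepods: 1 of 4 neighbours < 4, below threshold.
  mussels: 1 of 3 neighbours ≥ 1, goes locally extinct.
Round 3 — checking thresholds:
  copepods: 1 of 4 neighbours < 4, below threshold.
  jellies: 1 of 5 neighbours ≥ 1, goes locally extinct.
  oysters: 1 of 5 neighbours < 5, below threshold.
Round 4 — checking thresholds:
  copepods: 2 of 4 neighbours < 4, below threshold.
  krill: 1 of 1 neighbours ≥ 1, goes locally extinct.
  nudibranchs: 1 of 4 neighbours < 2, below threshold.
  oysters: 2 of 5 neighbours < 5, below threshold.
Round 5 — no new extinctions; cascade stops.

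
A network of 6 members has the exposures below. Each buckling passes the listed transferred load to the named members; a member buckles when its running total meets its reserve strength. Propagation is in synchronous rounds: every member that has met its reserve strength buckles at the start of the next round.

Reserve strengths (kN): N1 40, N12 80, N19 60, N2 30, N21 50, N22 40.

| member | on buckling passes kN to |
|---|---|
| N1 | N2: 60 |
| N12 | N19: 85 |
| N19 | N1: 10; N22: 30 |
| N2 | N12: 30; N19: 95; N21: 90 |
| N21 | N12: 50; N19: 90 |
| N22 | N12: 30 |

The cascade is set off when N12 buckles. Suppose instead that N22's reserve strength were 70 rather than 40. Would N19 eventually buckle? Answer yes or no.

yes

With N22's reserve strength at 70:
Round 1 — N12 buckles (initial).
  N19: +85 → 85 ≥ 60
Round 2 — N19 buckles.
  N1: +10 → 10 < 40
  N22: +30 → 30 < 70
No further bucklings.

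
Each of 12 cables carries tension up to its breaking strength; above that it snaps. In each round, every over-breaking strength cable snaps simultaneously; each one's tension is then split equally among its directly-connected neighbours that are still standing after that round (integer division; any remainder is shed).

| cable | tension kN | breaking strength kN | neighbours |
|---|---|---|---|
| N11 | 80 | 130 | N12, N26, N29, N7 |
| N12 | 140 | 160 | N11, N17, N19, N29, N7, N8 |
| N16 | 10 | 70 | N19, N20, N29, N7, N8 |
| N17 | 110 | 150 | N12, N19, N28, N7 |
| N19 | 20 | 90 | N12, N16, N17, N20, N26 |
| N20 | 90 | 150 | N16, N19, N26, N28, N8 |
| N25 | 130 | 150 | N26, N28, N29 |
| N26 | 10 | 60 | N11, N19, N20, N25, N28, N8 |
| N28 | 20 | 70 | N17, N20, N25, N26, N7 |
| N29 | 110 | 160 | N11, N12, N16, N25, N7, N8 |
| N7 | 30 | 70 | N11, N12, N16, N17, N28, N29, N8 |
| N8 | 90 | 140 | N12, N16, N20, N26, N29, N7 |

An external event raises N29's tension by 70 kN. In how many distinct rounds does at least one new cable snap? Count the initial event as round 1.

4

Round 1 — N29 at 180 > 160. N29 snaps.
  N29 sheds 180 kN to N11, N12, N16, N25, N7, N8: 30 each.
    N11: 80+30 = 110 ≤ 130
    N12: 140+30 = 170 > 160
    N16: 10+30 = 40 ≤ 70
    N25: 130+30 = 160 > 150
    N7: 30+30 = 60 ≤ 70
    N8: 90+30 = 120 ≤ 140
Round 2 — N12, N25 snap.
  N12 sheds 170 kN to N11, N17, N19, N7, N8: 34 each.
    N11: 110+34 = 144 > 130
    N17: 110+34 = 144 ≤ 150
    N19: 20+34 = 54 ≤ 90
    N7: 60+34 = 94 > 70
    N8: 120+34 = 154 > 140
  N25 sheds 160 kN to N26, N28: 80 each.
    N26: 10+80 = 90 > 60
    N28: 20+80 = 100 > 70
Round 3 — N11, N26, N28, N7, N8 snap.
  N11 sheds 144 kN: no online neighbours, lost.
  N26 sheds 90 kN to N19, N20: 45 each.
    N19: 54+45 = 99 > 90
    N20: 90+45 = 135 ≤ 150
  N28 sheds 100 kN to N17, N20: 50 each.
    N17: 144+50 = 194 > 150
    N20: 135+50 = 185 > 150
  N7 sheds 94 kN to N16, N17: 47 each.
    N16: 40+47 = 87 > 70
    N17: 194+47 = 241 > 150
  N8 sheds 154 kN to N16, N20: 77 each.
    N16: 87+77 = 164 > 70
    N20: 185+77 = 262 > 150
Round 4 — N16, N17, N19, N20 snap.
  N16 sheds 164 kN: no online neighbours, lost.
  N17 sheds 241 kN: no online neighbours, lost.
  N19 sheds 99 kN: no online neighbours, lost.
  N20 sheds 262 kN: no online neighbours, lost.
No further breaks.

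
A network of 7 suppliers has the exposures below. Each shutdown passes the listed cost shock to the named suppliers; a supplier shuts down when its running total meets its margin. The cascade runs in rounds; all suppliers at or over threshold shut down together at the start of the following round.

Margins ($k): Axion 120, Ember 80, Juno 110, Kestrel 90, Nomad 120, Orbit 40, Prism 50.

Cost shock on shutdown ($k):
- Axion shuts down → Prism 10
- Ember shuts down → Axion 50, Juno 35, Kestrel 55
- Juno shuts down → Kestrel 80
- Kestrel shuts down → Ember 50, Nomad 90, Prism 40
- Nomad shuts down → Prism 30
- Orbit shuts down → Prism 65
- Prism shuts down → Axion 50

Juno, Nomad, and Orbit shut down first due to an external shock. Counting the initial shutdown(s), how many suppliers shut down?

Round 1 — Juno, Nomad, Orbit shut down (initial).
  Kestrel: +80 → 80 < 90
  Prism: +30+65 → 95 ≥ 50
Round 2 — Prism shuts down.
  Axion: +50 → 50 < 120
No further shutdowns.

4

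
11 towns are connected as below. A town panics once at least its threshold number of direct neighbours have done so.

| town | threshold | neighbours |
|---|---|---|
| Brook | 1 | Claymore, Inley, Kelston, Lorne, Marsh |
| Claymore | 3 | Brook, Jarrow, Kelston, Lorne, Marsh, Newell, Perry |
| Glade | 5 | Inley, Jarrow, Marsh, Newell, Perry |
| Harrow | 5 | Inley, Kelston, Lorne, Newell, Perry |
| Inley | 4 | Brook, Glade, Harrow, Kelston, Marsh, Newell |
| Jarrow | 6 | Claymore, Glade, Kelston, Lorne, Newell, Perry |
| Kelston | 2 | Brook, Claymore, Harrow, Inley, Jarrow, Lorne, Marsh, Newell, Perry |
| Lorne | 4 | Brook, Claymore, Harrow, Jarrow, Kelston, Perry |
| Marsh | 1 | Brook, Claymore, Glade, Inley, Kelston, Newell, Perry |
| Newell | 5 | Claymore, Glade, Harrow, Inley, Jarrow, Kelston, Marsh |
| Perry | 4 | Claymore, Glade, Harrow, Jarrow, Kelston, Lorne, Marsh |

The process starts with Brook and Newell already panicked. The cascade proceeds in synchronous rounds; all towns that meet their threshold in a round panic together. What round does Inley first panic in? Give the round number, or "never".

Round 1 — Brook, Newell panic (initial).
Round 2 — checking thresholds:
  Claymore: 2 of 7 neighbours < 3, below threshold.
  Glade: 1 of 5 neighbours < 5, below threshold.
  Harrow: 1 of 5 neighbours < 5, below threshold.
  Inley: 2 of 6 neighbours < 4, below threshold.
  Jarrow: 1 of 6 neighbours < 6, below threshold.
  Kelston: 2 of 9 neighbours ≥ 2, panics.
  Lorne: 1 of 6 neighbours < 4, below threshold.
  Marsh: 2 of 7 neighbours ≥ 1, panics.
Round 3 — checking thresholds:
  Claymore: 4 of 7 neighbours ≥ 3, panics.
  Glade: 2 of 5 neighbours < 5, below threshold.
  Harrow: 2 of 5 neighbours < 5, below threshold.
  Inley: 4 of 6 neighbours ≥ 4, panics.
  Jarrow: 2 of 6 neighbours < 6, below threshold.
  Lorne: 2 of 6 neighbours < 4, below threshold.
  Perry: 2 of 7 neighbours < 4, below threshold.
Round 4 — no new panics; cascade stops.

3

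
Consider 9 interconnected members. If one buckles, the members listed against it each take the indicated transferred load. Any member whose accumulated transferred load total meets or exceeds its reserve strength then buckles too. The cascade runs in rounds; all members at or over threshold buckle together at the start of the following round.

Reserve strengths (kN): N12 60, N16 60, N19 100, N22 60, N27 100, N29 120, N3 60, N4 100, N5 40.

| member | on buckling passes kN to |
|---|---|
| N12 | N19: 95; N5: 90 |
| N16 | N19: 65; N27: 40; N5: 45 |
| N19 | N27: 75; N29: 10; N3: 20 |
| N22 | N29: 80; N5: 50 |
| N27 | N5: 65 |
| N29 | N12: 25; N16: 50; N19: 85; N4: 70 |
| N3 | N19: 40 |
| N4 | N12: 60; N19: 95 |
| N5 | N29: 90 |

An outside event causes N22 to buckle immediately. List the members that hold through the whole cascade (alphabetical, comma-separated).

Round 1 — N22 buckles (initial).
  N29: +80 → 80 < 120
  N5: +50 → 50 ≥ 40
Round 2 — N5 buckles.
  N29: +90 → 170 ≥ 120
Round 3 — N29 buckles.
  N12: +25 → 25 < 60
  N16: +50 → 50 < 60
  N19: +85 → 85 < 100
  N4: +70 → 70 < 100
No further bucklings.

N12, N16, N19, N27, N3, N4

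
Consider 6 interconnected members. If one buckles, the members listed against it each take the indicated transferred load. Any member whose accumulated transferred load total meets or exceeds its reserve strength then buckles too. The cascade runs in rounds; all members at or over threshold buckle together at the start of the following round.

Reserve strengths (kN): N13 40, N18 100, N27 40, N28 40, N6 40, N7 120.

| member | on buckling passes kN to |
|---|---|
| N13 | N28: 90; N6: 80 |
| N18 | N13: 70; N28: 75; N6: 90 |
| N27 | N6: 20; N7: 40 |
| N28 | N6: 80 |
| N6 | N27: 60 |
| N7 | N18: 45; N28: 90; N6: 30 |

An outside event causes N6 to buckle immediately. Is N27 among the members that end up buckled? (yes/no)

Round 1 — N6 buckles (initial).
  N27: +60 → 60 ≥ 40
Round 2 — N27 buckles.
  N7: +40 → 40 < 120
No further bucklings.

yes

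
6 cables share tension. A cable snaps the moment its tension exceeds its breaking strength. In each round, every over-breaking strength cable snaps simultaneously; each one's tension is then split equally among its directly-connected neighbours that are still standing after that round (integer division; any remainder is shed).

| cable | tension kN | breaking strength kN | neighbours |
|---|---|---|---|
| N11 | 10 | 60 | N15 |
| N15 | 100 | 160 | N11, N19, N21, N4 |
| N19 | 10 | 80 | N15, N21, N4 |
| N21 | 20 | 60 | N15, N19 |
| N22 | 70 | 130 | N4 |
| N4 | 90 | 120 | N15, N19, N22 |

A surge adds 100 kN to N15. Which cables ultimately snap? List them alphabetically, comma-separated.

N15, N19, N21, N22, N4

Round 1 — N15 at 200 > 160. N15 snaps.
  N15 sheds 200 kN to N11, N19, N21, N4: 50 each.
    N11: 10+50 = 60 ≤ 60
    N19: 10+50 = 60 ≤ 80
    N21: 20+50 = 70 > 60
    N4: 90+50 = 140 > 120
Round 2 — N21, N4 snap.
  N21 sheds 70 kN to N19: 70 each.
    N19: 60+70 = 130 > 80
  N4 sheds 140 kN to N19, N22: 70 each.
    N19: 130+70 = 200 > 80
    N22: 70+70 = 140 > 130
Round 3 — N19, N22 snap.
  N19 sheds 200 kN: no online neighbours, lost.
  N22 sheds 140 kN: no online neighbours, lost.
No further breaks.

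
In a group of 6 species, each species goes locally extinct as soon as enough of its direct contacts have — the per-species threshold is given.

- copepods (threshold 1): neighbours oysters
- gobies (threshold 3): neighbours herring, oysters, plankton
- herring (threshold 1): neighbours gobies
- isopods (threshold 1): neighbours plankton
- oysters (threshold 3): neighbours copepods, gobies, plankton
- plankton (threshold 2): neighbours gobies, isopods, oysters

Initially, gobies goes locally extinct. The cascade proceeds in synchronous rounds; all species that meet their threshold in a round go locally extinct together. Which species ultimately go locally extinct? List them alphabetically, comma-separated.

gobies, herring

Round 1 — gobies goes locally extinct (initial).
Round 2 — checking thresholds:
  herring: 1 of 1 neighbours ≥ 1, goes locally extinct.
  oysters: 1 of 3 neighbours < 3, below threshold.
  plankton: 1 of 3 neighbours < 2, below threshold.
Round 3 — no new extinctions; cascade stops.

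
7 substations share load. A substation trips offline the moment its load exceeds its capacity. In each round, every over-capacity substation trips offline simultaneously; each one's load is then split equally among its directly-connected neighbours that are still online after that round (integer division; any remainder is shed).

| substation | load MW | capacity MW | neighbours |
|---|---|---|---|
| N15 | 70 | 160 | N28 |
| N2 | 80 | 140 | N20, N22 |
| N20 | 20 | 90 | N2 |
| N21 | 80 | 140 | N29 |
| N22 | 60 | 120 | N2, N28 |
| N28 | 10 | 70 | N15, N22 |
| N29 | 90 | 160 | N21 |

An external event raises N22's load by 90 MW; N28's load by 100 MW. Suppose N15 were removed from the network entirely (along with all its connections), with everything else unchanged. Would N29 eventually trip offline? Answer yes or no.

With N15 removed:
Round 1 — N22 at 150 > 120; N28 at 110 > 70. N22, N28 trip offline.
  N22 sheds 150 MW to N2: 150 each.
    N2: 80+150 = 230 > 140
  N28 sheds 110 MW: no online neighbours, lost.
Round 2 — N2 trips offline.
  N2 sheds 230 MW to N20: 230 each.
    N20: 20+230 = 250 > 90
Round 3 — N20 trips offline.
  N20 sheds 250 MW: no online neighbours, lost.
No further trips.

no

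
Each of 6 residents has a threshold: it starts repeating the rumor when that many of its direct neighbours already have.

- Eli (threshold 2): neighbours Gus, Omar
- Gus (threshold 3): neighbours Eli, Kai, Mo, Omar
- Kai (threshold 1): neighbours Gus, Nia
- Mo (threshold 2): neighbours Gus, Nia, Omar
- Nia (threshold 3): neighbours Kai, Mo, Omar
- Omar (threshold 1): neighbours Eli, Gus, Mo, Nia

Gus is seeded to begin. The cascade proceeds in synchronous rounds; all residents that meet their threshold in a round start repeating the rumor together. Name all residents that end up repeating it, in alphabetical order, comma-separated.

Round 1 — Gus starts repeating the rumor (initial).
Round 2 — checking thresholds:
  Eli: 1 of 2 neighbours < 2, not yet.
  Kai: 1 of 2 neighbours ≥ 1, starts repeating the rumor.
  Mo: 1 of 3 neighbours < 2, not yet.
  Omar: 1 of 4 neighbours ≥ 1, starts repeating the rumor.
Round 3 — checking thresholds:
  Eli: 2 of 2 neighbours ≥ 2, starts repeating the rumor.
  Mo: 2 of 3 neighbours ≥ 2, starts repeating the rumor.
  Nia: 2 of 3 neighbours < 3, not yet.
Round 4 — checking thresholds:
  Nia: 3 of 3 neighbours ≥ 3, starts repeating the rumor.
Round 5 — no new spreads; cascade stops.

Eli, Gus, Kai, Mo, Nia, Omar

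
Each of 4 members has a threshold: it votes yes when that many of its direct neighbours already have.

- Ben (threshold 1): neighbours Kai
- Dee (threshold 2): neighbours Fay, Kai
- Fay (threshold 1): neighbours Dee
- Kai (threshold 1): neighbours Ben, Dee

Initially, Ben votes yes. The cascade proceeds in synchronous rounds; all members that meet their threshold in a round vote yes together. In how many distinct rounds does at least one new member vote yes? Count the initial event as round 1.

2

Round 1 — Ben votes yes (initial).
Round 2 — checking thresholds:
  Kai: 1 of 2 neighbours ≥ 1, votes yes.
Round 3 — no new yes votes; cascade stops.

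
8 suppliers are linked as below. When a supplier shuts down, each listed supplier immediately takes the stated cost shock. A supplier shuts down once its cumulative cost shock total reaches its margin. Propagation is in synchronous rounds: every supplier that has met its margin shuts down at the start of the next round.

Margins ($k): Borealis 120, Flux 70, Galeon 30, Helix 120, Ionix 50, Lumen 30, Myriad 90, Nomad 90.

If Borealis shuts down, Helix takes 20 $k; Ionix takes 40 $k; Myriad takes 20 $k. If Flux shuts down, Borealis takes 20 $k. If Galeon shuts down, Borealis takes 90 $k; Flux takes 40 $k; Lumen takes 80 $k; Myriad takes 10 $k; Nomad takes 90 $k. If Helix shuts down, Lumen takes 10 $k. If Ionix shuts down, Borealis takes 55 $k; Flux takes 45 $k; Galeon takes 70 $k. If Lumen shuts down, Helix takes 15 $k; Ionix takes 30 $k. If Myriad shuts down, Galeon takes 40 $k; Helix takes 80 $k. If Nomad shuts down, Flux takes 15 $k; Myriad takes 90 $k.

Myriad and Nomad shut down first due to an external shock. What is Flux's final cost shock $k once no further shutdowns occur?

Round 1 — Myriad, Nomad shut down (initial).
  Flux: +15 → 15 < 70
  Galeon: +40 → 40 ≥ 30
  Helix: +80 → 80 < 120
Round 2 — Galeon shuts down.
  Borealis: +90 → 90 < 120
  Flux: +40 → 55 < 70
  Lumen: +80 → 80 ≥ 30
Round 3 — Lumen shuts down.
  Helix: +15 → 95 < 120
  Ionix: +30 → 30 < 50
No further shutdowns.

55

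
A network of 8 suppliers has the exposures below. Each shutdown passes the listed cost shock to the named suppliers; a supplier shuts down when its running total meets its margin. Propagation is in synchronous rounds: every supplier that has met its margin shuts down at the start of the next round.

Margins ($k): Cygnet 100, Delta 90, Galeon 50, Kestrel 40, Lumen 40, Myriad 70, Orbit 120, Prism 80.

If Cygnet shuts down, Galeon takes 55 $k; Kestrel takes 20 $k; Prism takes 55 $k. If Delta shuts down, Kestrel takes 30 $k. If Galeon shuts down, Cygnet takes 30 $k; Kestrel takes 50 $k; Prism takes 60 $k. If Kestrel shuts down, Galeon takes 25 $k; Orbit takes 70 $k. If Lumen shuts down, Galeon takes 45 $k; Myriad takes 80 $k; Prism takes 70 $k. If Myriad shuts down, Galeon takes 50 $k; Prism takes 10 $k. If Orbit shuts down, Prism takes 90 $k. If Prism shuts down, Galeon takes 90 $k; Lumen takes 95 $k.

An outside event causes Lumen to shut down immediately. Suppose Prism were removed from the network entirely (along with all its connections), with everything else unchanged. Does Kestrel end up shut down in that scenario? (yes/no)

With Prism removed:
Round 1 — Lumen shuts down (initial).
  Galeon: +45 → 45 < 50
  Myriad: +80 → 80 ≥ 70
Round 2 — Myriad shuts down.
  Galeon: +50 → 95 ≥ 50
Round 3 — Galeon shuts down.
  Cygnet: +30 → 30 < 100
  Kestrel: +50 → 50 ≥ 40
Round 4 — Kestrel shuts down.
  Orbit: +70 → 70 < 120
No further shutdowns.

yes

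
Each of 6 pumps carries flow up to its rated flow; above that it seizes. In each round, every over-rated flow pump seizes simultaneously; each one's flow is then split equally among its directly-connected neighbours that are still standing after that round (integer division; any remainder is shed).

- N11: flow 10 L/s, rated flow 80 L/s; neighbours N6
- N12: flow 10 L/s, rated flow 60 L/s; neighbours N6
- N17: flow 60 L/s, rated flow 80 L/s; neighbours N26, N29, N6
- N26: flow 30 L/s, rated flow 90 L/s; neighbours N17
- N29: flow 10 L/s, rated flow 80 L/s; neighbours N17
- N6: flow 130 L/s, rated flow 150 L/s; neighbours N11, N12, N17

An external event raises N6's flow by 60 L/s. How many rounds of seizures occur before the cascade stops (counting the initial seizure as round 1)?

3

Round 1 — N6 at 190 > 150. N6 seizes.
  N6 sheds 190 L/s to N11, N12, N17: 63 each (1 lost).
    N11: 10+63 = 73 ≤ 80
    N12: 10+63 = 73 > 60
    N17: 60+63 = 123 > 80
Round 2 — N12, N17 seize.
  N12 sheds 73 L/s: no online neighbours, lost.
  N17 sheds 123 L/s to N26, N29: 61 each (1 lost).
    N26: 30+61 = 91 > 90
    N29: 10+61 = 71 ≤ 80
Round 3 — N26 seizes.
  N26 sheds 91 L/s: no online neighbours, lost.
No further seizures.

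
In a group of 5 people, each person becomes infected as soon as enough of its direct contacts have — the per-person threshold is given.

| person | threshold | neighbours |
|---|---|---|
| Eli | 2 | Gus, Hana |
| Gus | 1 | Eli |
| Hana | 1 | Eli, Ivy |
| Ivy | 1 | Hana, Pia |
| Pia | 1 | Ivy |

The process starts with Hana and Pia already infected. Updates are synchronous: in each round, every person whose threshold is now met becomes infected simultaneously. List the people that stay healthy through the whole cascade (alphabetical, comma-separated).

Round 1 — Hana, Pia become infected (initial).
Round 2 — checking thresholds:
  Eli: 1 of 2 neighbours < 2, holds.
  Ivy: 2 of 2 neighbours ≥ 1, becomes infected.
Round 3 — no new infections; cascade stops.

Eli, Gus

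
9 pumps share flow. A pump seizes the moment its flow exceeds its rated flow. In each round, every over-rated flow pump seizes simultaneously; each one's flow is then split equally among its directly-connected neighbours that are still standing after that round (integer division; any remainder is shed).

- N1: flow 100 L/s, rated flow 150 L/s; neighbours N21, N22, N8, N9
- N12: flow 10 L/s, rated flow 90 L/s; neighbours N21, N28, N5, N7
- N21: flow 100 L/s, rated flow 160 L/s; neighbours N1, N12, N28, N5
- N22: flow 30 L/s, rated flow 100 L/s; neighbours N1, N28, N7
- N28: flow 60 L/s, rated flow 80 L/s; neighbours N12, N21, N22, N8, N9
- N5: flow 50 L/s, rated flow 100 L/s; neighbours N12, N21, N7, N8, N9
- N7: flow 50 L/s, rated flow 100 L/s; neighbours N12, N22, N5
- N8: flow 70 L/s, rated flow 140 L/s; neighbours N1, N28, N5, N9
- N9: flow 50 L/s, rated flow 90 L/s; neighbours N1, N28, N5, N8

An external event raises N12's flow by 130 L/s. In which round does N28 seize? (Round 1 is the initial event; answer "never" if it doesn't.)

Round 1 — N12 at 140 > 90. N12 seizes.
  N12 sheds 140 L/s to N21, N28, N5, N7: 35 each.
    N21: 100+35 = 135 ≤ 160
    N28: 60+35 = 95 > 80
    N5: 50+35 = 85 ≤ 100
    N7: 50+35 = 85 ≤ 100
Round 2 — N28 seizes.
  N28 sheds 95 L/s to N21, N22, N8, N9: 23 each (3 lost).
    N21: 135+23 = 158 ≤ 160
    N22: 30+23 = 53 ≤ 100
    N8: 70+23 = 93 ≤ 140
    N9: 50+23 = 73 ≤ 90
No further seizures.

2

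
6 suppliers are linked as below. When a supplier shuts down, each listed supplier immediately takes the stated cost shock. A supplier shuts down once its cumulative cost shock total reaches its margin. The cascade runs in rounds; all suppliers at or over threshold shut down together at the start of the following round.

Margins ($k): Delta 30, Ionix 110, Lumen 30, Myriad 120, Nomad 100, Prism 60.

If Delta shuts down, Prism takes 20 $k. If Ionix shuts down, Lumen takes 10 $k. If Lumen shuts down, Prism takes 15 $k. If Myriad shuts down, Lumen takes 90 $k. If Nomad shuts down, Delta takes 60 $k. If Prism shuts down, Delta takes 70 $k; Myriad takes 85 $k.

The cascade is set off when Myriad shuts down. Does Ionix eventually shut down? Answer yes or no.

Round 1 — Myriad shuts down (initial).
  Lumen: +90 → 90 ≥ 30
Round 2 — Lumen shuts down.
  Prism: +15 → 15 < 60
No further shutdowns.

no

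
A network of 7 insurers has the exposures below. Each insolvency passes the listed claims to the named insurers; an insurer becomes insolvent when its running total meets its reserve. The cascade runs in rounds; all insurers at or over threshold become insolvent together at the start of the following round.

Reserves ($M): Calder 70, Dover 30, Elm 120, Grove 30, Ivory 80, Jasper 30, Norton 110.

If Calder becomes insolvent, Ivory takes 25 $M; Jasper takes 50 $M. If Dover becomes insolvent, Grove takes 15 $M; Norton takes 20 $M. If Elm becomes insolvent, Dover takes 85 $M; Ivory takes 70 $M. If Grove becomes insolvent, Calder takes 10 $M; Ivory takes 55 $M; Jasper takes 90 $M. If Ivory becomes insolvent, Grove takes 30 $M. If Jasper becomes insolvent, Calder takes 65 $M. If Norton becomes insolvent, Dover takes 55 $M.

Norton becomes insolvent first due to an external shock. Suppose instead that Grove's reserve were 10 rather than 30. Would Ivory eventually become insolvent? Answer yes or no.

yes

With Grove's reserve at 10:
Round 1 — Norton becomes insolvent (initial).
  Dover: +55 → 55 ≥ 30
Round 2 — Dover becomes insolvent.
  Grove: +15 → 15 ≥ 10
Round 3 — Grove becomes insolvent.
  Calder: +10 → 10 < 70
  Ivory: +55 → 55 < 80
  Jasper: +90 → 90 ≥ 30
Round 4 — Jasper becomes insolvent.
  Calder: +65 → 75 ≥ 70
Round 5 — Calder becomes insolvent.
  Ivory: +25 → 80 ≥ 80
Round 6 — Ivory becomes insolvent.
No further insolvencies.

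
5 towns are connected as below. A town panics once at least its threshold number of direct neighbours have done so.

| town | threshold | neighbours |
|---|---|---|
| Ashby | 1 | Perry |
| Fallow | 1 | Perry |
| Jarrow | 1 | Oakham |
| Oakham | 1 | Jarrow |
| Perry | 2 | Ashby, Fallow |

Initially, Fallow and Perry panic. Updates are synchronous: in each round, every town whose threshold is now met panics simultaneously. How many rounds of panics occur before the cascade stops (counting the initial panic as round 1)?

2

Round 1 — Fallow, Perry panic (initial).
Round 2 — checking thresholds:
  Ashby: 1 of 1 neighbours ≥ 1, panics.
Round 3 — no new panics; cascade stops.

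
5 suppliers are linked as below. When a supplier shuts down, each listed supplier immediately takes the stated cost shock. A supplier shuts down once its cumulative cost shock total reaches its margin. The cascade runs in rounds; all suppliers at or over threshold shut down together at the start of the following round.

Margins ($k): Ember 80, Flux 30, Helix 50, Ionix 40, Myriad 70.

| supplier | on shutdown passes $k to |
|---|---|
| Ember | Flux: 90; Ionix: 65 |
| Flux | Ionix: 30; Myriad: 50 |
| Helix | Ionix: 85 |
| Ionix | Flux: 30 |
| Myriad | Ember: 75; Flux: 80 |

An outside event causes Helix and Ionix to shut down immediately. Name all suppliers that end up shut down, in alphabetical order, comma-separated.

Round 1 — Helix, Ionix shut down (initial).
  Flux: +30 → 30 ≥ 30
Round 2 — Flux shuts down.
  Myriad: +50 → 50 < 70
No further shutdowns.

Flux, Helix, Ionix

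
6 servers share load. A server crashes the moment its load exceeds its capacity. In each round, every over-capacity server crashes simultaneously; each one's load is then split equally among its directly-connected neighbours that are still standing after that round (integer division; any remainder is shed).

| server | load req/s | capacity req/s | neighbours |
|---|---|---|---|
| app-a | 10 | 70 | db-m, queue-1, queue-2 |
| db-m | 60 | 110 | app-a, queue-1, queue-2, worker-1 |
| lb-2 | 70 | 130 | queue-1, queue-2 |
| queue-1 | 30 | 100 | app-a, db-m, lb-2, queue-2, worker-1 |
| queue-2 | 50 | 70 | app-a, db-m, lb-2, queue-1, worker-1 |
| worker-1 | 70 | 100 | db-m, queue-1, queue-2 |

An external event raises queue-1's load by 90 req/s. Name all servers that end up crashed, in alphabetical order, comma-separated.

Round 1 — queue-1 at 120 > 100. queue-1 crashes.
  queue-1 sheds 120 req/s to app-a, db-m, lb-2, queue-2, worker-1: 24 each.
    app-a: 10+24 = 34 ≤ 70
    db-m: 60+24 = 84 ≤ 110
    lb-2: 70+24 = 94 ≤ 130
    queue-2: 50+24 = 74 > 70
    worker-1: 70+24 = 94 ≤ 100
Round 2 — queue-2 crashes.
  queue-2 sheds 74 req/s to app-a, db-m, lb-2, worker-1: 18 each (2 lost).
    app-a: 34+18 = 52 ≤ 70
    db-m: 84+18 = 102 ≤ 110
    lb-2: 94+18 = 112 ≤ 130
    worker-1: 94+18 = 112 > 100
Round 3 — worker-1 crashes.
  worker-1 sheds 112 req/s to db-m: 112 each.
    db-m: 102+112 = 214 > 110
Round 4 — db-m crashes.
  db-m sheds 214 req/s to app-a: 214 each.
    app-a: 52+214 = 266 > 70
Round 5 — app-a crashes.
  app-a sheds 266 req/s: no online neighbours, lost.
No further crashes.

app-a, db-m, queue-1, queue-2, worker-1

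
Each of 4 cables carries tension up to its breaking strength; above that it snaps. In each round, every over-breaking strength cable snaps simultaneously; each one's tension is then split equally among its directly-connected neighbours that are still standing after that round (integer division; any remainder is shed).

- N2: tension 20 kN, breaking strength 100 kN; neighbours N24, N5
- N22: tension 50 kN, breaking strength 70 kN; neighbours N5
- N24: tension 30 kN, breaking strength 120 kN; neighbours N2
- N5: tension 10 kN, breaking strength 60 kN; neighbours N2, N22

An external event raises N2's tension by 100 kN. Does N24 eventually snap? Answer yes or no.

Round 1 — N2 at 120 > 100. N2 snaps.
  N2 sheds 120 kN to N24, N5: 60 each.
    N24: 30+60 = 90 ≤ 120
    N5: 10+60 = 70 > 60
Round 2 — N5 snaps.
  N5 sheds 70 kN to N22: 70 each.
    N22: 50+70 = 120 > 70
Round 3 — N22 snaps.
  N22 sheds 120 kN: no online neighbours, lost.
No further breaks.

no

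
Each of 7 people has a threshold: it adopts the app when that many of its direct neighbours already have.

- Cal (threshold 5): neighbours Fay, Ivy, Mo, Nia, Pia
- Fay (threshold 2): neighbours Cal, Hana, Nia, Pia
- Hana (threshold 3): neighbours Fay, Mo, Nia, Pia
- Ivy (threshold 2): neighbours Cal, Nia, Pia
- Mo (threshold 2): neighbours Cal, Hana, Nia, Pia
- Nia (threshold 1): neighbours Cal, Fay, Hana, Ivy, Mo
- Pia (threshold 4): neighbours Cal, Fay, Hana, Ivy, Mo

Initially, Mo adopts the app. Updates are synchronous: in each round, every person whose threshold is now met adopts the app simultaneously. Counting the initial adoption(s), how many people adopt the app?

Round 1 — Mo adopts the app (initial).
Round 2 — checking thresholds:
  Cal: 1 of 5 neighbours < 5, below threshold.
  Hana: 1 of 4 neighbours < 3, below threshold.
  Nia: 1 of 5 neighbours ≥ 1, adopts the app.
  Pia: 1 of 5 neighbours < 4, below threshold.
Round 3 — no new adoptions; cascade stops.

2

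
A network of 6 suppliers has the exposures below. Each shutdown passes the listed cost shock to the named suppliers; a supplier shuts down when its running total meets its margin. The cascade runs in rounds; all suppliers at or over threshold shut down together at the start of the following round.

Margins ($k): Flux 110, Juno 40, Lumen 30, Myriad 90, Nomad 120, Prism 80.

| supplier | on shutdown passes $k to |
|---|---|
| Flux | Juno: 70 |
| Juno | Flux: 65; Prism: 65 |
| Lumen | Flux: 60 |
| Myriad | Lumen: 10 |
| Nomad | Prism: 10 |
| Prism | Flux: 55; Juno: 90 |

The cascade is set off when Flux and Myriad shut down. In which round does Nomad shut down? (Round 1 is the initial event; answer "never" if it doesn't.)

Round 1 — Flux, Myriad shut down (initial).
  Juno: +70 → 70 ≥ 40
  Lumen: +10 → 10 < 30
Round 2 — Juno shuts down.
  Prism: +65 → 65 < 80
No further shutdowns.

never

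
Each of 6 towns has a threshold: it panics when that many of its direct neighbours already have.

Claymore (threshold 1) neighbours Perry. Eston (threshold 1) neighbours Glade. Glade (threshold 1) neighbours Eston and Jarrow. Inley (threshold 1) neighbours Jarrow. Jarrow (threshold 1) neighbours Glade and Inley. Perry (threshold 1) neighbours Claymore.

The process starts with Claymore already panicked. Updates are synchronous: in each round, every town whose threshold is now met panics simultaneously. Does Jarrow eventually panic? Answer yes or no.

Round 1 — Claymore panics (initial).
Round 2 — checking thresholds:
  Perry: 1 of 1 neighbours ≥ 1, panics.
Round 3 — no new panics; cascade stops.

no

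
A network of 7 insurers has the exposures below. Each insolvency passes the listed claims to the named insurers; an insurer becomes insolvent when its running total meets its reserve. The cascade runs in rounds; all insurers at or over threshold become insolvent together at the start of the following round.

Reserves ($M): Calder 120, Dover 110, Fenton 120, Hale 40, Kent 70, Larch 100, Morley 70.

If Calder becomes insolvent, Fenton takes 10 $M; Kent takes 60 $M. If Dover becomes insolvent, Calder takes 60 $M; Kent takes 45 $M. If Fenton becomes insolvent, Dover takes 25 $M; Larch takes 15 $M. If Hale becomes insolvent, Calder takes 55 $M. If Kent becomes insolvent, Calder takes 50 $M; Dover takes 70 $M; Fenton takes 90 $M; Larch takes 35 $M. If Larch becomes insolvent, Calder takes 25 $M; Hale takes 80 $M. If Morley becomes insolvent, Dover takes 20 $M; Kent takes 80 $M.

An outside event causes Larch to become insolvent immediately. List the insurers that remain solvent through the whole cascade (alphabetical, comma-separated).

Calder, Dover, Fenton, Kent, Morley

Round 1 — Larch becomes insolvent (initial).
  Calder: +25 → 25 < 120
  Hale: +80 → 80 ≥ 40
Round 2 — Hale becomes insolvent.
  Calder: +55 → 80 < 120
No further insolvencies.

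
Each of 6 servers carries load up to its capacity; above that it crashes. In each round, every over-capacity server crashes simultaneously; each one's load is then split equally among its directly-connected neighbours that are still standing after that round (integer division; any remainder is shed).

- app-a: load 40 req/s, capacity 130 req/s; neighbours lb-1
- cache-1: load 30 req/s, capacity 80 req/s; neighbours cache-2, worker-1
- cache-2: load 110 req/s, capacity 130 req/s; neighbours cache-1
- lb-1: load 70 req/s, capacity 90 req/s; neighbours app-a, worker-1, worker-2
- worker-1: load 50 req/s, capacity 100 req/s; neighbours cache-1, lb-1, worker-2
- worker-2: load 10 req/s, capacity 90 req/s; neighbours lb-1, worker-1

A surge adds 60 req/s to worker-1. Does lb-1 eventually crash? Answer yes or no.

yes

Round 1 — worker-1 at 110 > 100. worker-1 crashes.
  worker-1 sheds 110 req/s to cache-1, lb-1, worker-2: 36 each (2 lost).
    cache-1: 30+36 = 66 ≤ 80
    lb-1: 70+36 = 106 > 90
    worker-2: 10+36 = 46 ≤ 90
Round 2 — lb-1 crashes.
  lb-1 sheds 106 req/s to app-a, worker-2: 53 each.
    app-a: 40+53 = 93 ≤ 130
    worker-2: 46+53 = 99 > 90
Round 3 — worker-2 crashes.
  worker-2 sheds 99 req/s: no online neighbours, lost.
No further crashes.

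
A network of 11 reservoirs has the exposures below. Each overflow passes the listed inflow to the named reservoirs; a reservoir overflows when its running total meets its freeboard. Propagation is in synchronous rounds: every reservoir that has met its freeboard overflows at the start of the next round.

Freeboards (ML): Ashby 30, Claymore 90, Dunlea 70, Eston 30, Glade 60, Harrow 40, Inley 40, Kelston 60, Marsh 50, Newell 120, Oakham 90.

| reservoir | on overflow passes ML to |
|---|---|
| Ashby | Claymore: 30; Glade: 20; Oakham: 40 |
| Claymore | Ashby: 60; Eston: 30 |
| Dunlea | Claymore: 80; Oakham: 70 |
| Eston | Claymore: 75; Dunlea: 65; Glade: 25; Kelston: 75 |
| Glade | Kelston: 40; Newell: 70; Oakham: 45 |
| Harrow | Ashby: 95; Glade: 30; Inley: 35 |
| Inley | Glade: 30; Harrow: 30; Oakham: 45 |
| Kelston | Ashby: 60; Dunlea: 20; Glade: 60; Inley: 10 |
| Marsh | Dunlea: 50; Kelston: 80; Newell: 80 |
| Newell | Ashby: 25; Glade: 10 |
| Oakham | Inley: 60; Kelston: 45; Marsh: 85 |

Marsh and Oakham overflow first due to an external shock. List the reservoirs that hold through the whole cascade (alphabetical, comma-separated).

Harrow

Round 1 — Marsh, Oakham overflow (initial).
  Dunlea: +50 → 50 < 70
  Inley: +60 → 60 ≥ 40
  Kelston: +80+45 → 125 ≥ 60
  Newell: +80 → 80 < 120
Round 2 — Inley, Kelston overflow.
  Ashby: +60 → 60 ≥ 30
  Dunlea: +20 → 70 ≥ 70
  Glade: +30+60 → 90 ≥ 60
  Harrow: +30 → 30 < 40
Round 3 — Ashby, Dunlea, Glade overflow.
  Claymore: +30+80 → 110 ≥ 90
  Newell: +70 → 150 ≥ 120
Round 4 — Claymore, Newell overflow.
  Eston: +30 → 30 ≥ 30
Round 5 — Eston overflows.
No further overflows.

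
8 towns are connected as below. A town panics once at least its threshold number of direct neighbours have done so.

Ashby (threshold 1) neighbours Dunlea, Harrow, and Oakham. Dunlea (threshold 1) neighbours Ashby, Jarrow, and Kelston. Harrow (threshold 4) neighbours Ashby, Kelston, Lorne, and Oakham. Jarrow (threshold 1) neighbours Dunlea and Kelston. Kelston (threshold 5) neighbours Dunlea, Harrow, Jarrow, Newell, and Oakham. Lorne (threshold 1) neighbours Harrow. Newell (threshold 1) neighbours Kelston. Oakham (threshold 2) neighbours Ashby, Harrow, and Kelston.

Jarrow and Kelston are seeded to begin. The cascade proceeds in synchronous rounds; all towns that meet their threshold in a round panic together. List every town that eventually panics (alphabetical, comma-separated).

Round 1 — Jarrow, Kelston panic (initial).
Round 2 — checking thresholds:
  Dunlea: 2 of 3 neighbours ≥ 1, panics.
  Harrow: 1 of 4 neighbours < 4, holds.
  Newell: 1 of 1 neighbours ≥ 1, panics.
  Oakham: 1 of 3 neighbours < 2, holds.
Round 3 — checking thresholds:
  Ashby: 1 of 3 neighbours ≥ 1, panics.
  Harrow: 1 of 4 neighbours < 4, holds.
  Oakham: 1 of 3 neighbours < 2, holds.
Round 4 — checking thresholds:
  Harrow: 2 of 4 neighbours < 4, holds.
  Oakham: 2 of 3 neighbours ≥ 2, panics.
Round 5 — no new panics; cascade stops.

Ashby, Dunlea, Jarrow, Kelston, Newell, Oakham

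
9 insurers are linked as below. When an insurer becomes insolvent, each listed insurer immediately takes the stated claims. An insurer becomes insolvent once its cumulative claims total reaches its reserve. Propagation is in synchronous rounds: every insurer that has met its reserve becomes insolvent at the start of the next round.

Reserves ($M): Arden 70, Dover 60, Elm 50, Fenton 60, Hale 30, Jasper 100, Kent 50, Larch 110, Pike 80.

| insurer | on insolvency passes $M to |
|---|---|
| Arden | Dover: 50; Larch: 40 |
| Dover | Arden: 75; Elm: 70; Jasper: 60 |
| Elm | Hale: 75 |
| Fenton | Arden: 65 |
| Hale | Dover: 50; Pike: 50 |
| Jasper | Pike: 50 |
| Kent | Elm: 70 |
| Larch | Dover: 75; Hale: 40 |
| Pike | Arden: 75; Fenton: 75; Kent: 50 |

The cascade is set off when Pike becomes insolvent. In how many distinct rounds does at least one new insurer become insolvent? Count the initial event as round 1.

Round 1 — Pike becomes insolvent (initial).
  Arden: +75 → 75 ≥ 70
  Fenton: +75 → 75 ≥ 60
  Kent: +50 → 50 ≥ 50
Round 2 — Arden, Fenton, Kent become insolvent.
  Dover: +50 → 50 < 60
  Elm: +70 → 70 ≥ 50
  Larch: +40 → 40 < 110
Round 3 — Elm becomes insolvent.
  Hale: +75 → 75 ≥ 30
Round 4 — Hale becomes insolvent.
  Dover: +50 → 100 ≥ 60
Round 5 — Dover becomes insolvent.
  Jasper: +60 → 60 < 100
No further insolvencies.

5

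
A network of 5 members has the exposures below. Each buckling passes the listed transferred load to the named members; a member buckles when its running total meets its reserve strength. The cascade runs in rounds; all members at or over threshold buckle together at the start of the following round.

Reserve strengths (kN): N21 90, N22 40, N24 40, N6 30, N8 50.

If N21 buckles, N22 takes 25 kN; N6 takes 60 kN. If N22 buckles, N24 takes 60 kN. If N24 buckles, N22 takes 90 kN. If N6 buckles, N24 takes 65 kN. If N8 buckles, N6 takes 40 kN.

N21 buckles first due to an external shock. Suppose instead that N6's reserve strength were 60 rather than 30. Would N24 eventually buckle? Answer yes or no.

yes

With N6's reserve strength at 60:
Round 1 — N21 buckles (initial).
  N22: +25 → 25 < 40
  N6: +60 → 60 ≥ 60
Round 2 — N6 buckles.
  N24: +65 → 65 ≥ 40
Round 3 — N24 buckles.
  N22: +90 → 115 ≥ 40
Round 4 — N22 buckles.
No further bucklings.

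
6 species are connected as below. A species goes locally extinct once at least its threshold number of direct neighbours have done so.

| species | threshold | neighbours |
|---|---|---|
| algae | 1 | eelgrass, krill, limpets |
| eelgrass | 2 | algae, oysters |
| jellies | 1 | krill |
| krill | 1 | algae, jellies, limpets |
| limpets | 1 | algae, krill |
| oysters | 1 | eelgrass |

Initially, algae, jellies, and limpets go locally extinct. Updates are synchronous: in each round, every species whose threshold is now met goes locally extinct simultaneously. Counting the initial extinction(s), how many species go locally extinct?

Round 1 — algae, jellies, limpets go locally extinct (initial).
Round 2 — checking thresholds:
  eelgrass: 1 of 2 neighbours < 2, holds.
  krill: 3 of 3 neighbours ≥ 1, goes locally extinct.
Round 3 — no new extinctions; cascade stops.

4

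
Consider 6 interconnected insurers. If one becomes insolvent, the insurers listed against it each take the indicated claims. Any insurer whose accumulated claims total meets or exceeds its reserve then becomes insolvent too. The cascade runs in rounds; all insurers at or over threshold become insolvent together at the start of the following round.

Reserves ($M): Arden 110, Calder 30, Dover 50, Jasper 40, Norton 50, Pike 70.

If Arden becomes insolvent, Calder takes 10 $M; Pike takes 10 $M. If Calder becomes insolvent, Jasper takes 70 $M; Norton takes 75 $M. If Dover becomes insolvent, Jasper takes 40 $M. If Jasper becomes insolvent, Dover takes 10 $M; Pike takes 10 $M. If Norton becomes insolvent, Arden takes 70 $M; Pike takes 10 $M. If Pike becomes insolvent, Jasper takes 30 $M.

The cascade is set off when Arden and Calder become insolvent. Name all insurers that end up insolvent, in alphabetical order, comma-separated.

Arden, Calder, Jasper, Norton

Round 1 — Arden, Calder become insolvent (initial).
  Jasper: +70 → 70 ≥ 40
  Norton: +75 → 75 ≥ 50
  Pike: +10 → 10 < 70
Round 2 — Jasper, Norton become insolvent.
  Dover: +10 → 10 < 50
  Pike: +10+10 → 30 < 70
No further insolvencies.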